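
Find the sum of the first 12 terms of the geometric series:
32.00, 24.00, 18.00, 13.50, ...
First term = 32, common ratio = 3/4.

Sₙ = a(1 - rⁿ) / (1 - r)
S_12 = 32(1 - (3/4)^12) / (1 - (3/4))
S_12 = 32(1 - (531441/16777216)) / (1/4)
S_12 = 16245775/131072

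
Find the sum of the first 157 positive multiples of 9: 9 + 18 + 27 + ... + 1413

Factor out 9: = 9(1 + 2 + ... + 157) = 9 × n(n+1)/2
= 9 × 157×158/2
= 9 × 12403
= 111627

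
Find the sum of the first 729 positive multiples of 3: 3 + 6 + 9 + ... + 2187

Factor out 3: = 3(1 + 2 + ... + 729) = 3 × n(n+1)/2
= 3 × 729×730/2
= 3 × 266085
= 798255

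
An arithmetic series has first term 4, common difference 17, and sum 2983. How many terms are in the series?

Using S = n/2 × [2a + (n-1)d]
2983 = n/2 × [2(4) + (n-1)(17)]
2983 = n/2 × [8 + 17n - 17]
5966 = n × [-9 + 17n]
17n² + (-9)n - 5966 = 0
Discriminant: Δ = (-9)² - 4(17)(-5966) = 81 + 405688 = 405769
√Δ = 637
n = [-(-9) + √Δ] / (2·17) = (9 + 637) / 34 = 646 / 34 = 19
(The negative root is discarded since n must be a positive integer.)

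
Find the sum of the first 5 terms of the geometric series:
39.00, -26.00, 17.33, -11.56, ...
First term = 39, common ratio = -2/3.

Sₙ = a(1 - rⁿ) / (1 - r)
S_5 = 39(1 - (-2/3)^5) / (1 - (-2/3))
S_5 = 39(1 - (-32/243)) / (5/3)
S_5 = 715/27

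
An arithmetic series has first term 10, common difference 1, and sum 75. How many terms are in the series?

Using S = n/2 × [2a + (n-1)d]
75 = n/2 × [2(10) + (n-1)(1)]
75 = n/2 × [20 + 1n - 1]
150 = n × [19 + 1n]
1n² + (19)n - 150 = 0
Discriminant: Δ = (19)² - 4(1)(-150) = 361 + 600 = 961
√Δ = 31
n = [-(19) + √Δ] / (2·1) = (-19 + 31) / 2 = 12 / 2 = 6
(The negative root is discarded since n must be a positive integer.)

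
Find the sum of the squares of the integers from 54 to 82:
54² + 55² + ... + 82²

Use ∑_{k=1}^{n} k² = n(n+1)(2n+1)/6, then subtract the first 53 terms.
∑_{k=1}^{82} k² = 82×83×165/6 = 187165
∑_{k=1}^{53} k² = 53×54×107/6 = 51039
∑_{k=54}^{82} k² = 187165 - 51039 = 136126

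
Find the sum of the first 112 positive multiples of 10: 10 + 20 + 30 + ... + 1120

Factor out 10: = 10(1 + 2 + ... + 112) = 10 × n(n+1)/2
= 10 × 112×113/2
= 10 × 6328
= 63280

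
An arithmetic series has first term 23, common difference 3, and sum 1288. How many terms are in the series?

Using S = n/2 × [2a + (n-1)d]
1288 = n/2 × [2(23) + (n-1)(3)]
1288 = n/2 × [46 + 3n - 3]
2576 = n × [43 + 3n]
3n² + (43)n - 2576 = 0
Discriminant: Δ = (43)² - 4(3)(-2576) = 1849 + 30912 = 32761
√Δ = 181
n = [-(43) + √Δ] / (2·3) = (-43 + 181) / 6 = 138 / 6 = 23
(The negative root is discarded since n must be a positive integer.)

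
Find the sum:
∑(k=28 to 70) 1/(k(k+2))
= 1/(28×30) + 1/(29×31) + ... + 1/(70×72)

Partial fractions: 1/(k(k+2)) = (1/2)[1/k - 1/(k+2)]
Telescoping leaves the first two and last two terms:
= (1/2)[1/28 + 1/29 - 1/71 - 1/72]
= 43817/2075472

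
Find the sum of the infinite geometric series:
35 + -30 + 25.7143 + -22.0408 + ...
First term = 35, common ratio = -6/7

For |r| < 1, S = a / (1 - r)
S = 35 / (1 - (-6/7))
S = 35 / (13/7)
S = 245/13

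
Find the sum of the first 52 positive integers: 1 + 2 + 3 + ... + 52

Formula: ∑k = n(n+1)/2
= 52×53/2
= 2756/2
= 1378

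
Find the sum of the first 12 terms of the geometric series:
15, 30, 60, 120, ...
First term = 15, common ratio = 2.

Sₙ = a(1 - rⁿ) / (1 - r)
S_12 = 15(1 - 2^12) / (1 - 2)
S_12 = 15(1 - 4096) / (-1)
S_12 = 61425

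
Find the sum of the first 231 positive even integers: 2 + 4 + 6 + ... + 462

Sum of first n even numbers = n(n+1)
= 231×232
= 53592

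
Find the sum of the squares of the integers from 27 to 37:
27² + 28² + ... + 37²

Use ∑_{k=1}^{n} k² = n(n+1)(2n+1)/6, then subtract the first 26 terms.
∑_{k=1}^{37} k² = 37×38×75/6 = 17575
∑_{k=1}^{26} k² = 26×27×53/6 = 6201
∑_{k=27}^{37} k² = 17575 - 6201 = 11374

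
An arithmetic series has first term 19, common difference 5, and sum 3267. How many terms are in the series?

Using S = n/2 × [2a + (n-1)d]
3267 = n/2 × [2(19) + (n-1)(5)]
3267 = n/2 × [38 + 5n - 5]
6534 = n × [33 + 5n]
5n² + (33)n - 6534 = 0
Discriminant: Δ = (33)² - 4(5)(-6534) = 1089 + 130680 = 131769
√Δ = 363
n = [-(33) + √Δ] / (2·5) = (-33 + 363) / 10 = 330 / 10 = 33
(The negative root is discarded since n must be a positive integer.)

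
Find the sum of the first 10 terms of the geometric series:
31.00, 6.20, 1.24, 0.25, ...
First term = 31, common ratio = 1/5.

Sₙ = a(1 - rⁿ) / (1 - r)
S_10 = 31(1 - (1/5)^10) / (1 - (1/5))
S_10 = 31(1 - (1/9765625)) / (4/5)
S_10 = 75683586/1953125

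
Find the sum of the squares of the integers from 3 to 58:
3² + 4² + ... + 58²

Use ∑_{k=1}^{n} k² = n(n+1)(2n+1)/6, then subtract the first 2 terms.
∑_{k=1}^{58} k² = 58×59×117/6 = 66729
∑_{k=1}^{2} k² = 2×3×5/6 = 5
∑_{k=3}^{58} k² = 66729 - 5 = 66724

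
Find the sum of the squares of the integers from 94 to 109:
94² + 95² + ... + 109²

Use ∑_{k=1}^{n} k² = n(n+1)(2n+1)/6, then subtract the first 93 terms.
∑_{k=1}^{109} k² = 109×110×219/6 = 437635
∑_{k=1}^{93} k² = 93×94×187/6 = 272459
∑_{k=94}^{109} k² = 437635 - 272459 = 165176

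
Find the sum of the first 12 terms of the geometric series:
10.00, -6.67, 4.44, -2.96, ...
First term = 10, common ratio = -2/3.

Sₙ = a(1 - rⁿ) / (1 - r)
S_12 = 10(1 - (-2/3)^12) / (1 - (-2/3))
S_12 = 10(1 - (4096/531441)) / (5/3)
S_12 = 1054690/177147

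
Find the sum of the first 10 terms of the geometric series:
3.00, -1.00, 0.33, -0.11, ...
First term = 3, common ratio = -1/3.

Sₙ = a(1 - rⁿ) / (1 - r)
S_10 = 3(1 - (-1/3)^10) / (1 - (-1/3))
S_10 = 3(1 - (1/59049)) / (4/3)
S_10 = 14762/6561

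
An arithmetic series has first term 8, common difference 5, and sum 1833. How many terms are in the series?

Using S = n/2 × [2a + (n-1)d]
1833 = n/2 × [2(8) + (n-1)(5)]
1833 = n/2 × [16 + 5n - 5]
3666 = n × [11 + 5n]
5n² + (11)n - 3666 = 0
Discriminant: Δ = (11)² - 4(5)(-3666) = 121 + 73320 = 73441
√Δ = 271
n = [-(11) + √Δ] / (2·5) = (-11 + 271) / 10 = 260 / 10 = 26
(The negative root is discarded since n must be a positive integer.)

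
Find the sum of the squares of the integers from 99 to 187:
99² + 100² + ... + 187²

Use ∑_{k=1}^{n} k² = n(n+1)(2n+1)/6, then subtract the first 98 terms.
∑_{k=1}^{187} k² = 187×188×375/6 = 2197250
∑_{k=1}^{98} k² = 98×99×197/6 = 318549
∑_{k=99}^{187} k² = 2197250 - 318549 = 1878701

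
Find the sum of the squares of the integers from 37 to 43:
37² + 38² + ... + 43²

Use ∑_{k=1}^{n} k² = n(n+1)(2n+1)/6, then subtract the first 36 terms.
∑_{k=1}^{43} k² = 43×44×87/6 = 27434
∑_{k=1}^{36} k² = 36×37×73/6 = 16206
∑_{k=37}^{43} k² = 27434 - 16206 = 11228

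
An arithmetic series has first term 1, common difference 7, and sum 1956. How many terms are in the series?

Using S = n/2 × [2a + (n-1)d]
1956 = n/2 × [2(1) + (n-1)(7)]
1956 = n/2 × [2 + 7n - 7]
3912 = n × [-5 + 7n]
7n² + (-5)n - 3912 = 0
Discriminant: Δ = (-5)² - 4(7)(-3912) = 25 + 109536 = 109561
√Δ = 331
n = [-(-5) + √Δ] / (2·7) = (5 + 331) / 14 = 336 / 14 = 24
(The negative root is discarded since n must be a positive integer.)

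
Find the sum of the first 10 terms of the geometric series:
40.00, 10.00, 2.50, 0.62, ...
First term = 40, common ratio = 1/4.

Sₙ = a(1 - rⁿ) / (1 - r)
S_10 = 40(1 - (1/4)^10) / (1 - (1/4))
S_10 = 40(1 - (1/1048576)) / (3/4)
S_10 = 1747625/32768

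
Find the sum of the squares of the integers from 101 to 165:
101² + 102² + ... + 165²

Use ∑_{k=1}^{n} k² = n(n+1)(2n+1)/6, then subtract the first 100 terms.
∑_{k=1}^{165} k² = 165×166×331/6 = 1511015
∑_{k=1}^{100} k² = 100×101×201/6 = 338350
∑_{k=101}^{165} k² = 1511015 - 338350 = 1172665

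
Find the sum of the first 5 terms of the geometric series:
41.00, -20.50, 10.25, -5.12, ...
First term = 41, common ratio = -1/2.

Sₙ = a(1 - rⁿ) / (1 - r)
S_5 = 41(1 - (-1/2)^5) / (1 - (-1/2))
S_5 = 41(1 - (-1/32)) / (3/2)
S_5 = 451/16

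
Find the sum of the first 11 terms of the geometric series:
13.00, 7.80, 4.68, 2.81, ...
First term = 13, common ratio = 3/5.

Sₙ = a(1 - rⁿ) / (1 - r)
S_11 = 13(1 - (3/5)^11) / (1 - (3/5))
S_11 = 13(1 - (177147/48828125)) / (2/5)
S_11 = 316231357/9765625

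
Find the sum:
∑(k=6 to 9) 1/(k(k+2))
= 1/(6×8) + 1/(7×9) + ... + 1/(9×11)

Partial fractions: 1/(k(k+2)) = (1/2)[1/k - 1/(k+2)]
Telescoping leaves the first two and last two terms:
= (1/2)[1/6 + 1/7 - 1/10 - 1/11]
= 137/2310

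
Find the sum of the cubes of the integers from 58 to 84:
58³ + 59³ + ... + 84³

Use ∑_{k=1}^{n} k³ = [n(n+1)/2]², then subtract the first 57 terms.
∑_{k=1}^{84} k³ = [84×85/2]² = 3570² = 12744900
∑_{k=1}^{57} k³ = [57×58/2]² = 1653² = 2732409
∑_{k=58}^{84} k³ = 12744900 - 2732409 = 10012491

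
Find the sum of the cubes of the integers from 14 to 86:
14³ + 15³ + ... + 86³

Use ∑_{k=1}^{n} k³ = [n(n+1)/2]², then subtract the first 13 terms.
∑_{k=1}^{86} k³ = [86×87/2]² = 3741² = 13995081
∑_{k=1}^{13} k³ = [13×14/2]² = 91² = 8281
∑_{k=14}^{86} k³ = 13995081 - 8281 = 13986800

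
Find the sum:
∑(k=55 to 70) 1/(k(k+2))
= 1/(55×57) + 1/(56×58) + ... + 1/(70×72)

Partial fractions: 1/(k(k+2)) = (1/2)[1/k - 1/(k+2)]
Telescoping leaves the first two and last two terms:
= (1/2)[1/55 + 1/56 - 1/71 - 1/72]
= 7937/1968120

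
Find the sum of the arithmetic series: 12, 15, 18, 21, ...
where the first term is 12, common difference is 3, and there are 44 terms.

Sₙ = n/2 × (first + last)
Last term = a + (n-1)d = 12 + (44-1)×3 = 141
S_44 = 44/2 × (12 + 141)
S_44 = 44/2 × 153 = 3366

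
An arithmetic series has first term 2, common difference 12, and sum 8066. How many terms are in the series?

Using S = n/2 × [2a + (n-1)d]
8066 = n/2 × [2(2) + (n-1)(12)]
8066 = n/2 × [4 + 12n - 12]
16132 = n × [-8 + 12n]
12n² + (-8)n - 16132 = 0
Discriminant: Δ = (-8)² - 4(12)(-16132) = 64 + 774336 = 774400
√Δ = 880
n = [-(-8) + √Δ] / (2·12) = (8 + 880) / 24 = 888 / 24 = 37
(The negative root is discarded since n must be a positive integer.)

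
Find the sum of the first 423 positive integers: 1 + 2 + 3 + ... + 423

Formula: ∑k = n(n+1)/2
= 423×424/2
= 179352/2
= 89676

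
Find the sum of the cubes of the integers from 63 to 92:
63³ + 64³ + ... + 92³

Use ∑_{k=1}^{n} k³ = [n(n+1)/2]², then subtract the first 62 terms.
∑_{k=1}^{92} k³ = [92×93/2]² = 4278² = 18301284
∑_{k=1}^{62} k³ = [62×63/2]² = 1953² = 3814209
∑_{k=63}^{92} k³ = 18301284 - 3814209 = 14487075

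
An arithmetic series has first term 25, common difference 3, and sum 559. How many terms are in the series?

Using S = n/2 × [2a + (n-1)d]
559 = n/2 × [2(25) + (n-1)(3)]
559 = n/2 × [50 + 3n - 3]
1118 = n × [47 + 3n]
3n² + (47)n - 1118 = 0
Discriminant: Δ = (47)² - 4(3)(-1118) = 2209 + 13416 = 15625
√Δ = 125
n = [-(47) + √Δ] / (2·3) = (-47 + 125) / 6 = 78 / 6 = 13
(The negative root is discarded since n must be a positive integer.)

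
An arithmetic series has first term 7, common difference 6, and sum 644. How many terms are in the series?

Using S = n/2 × [2a + (n-1)d]
644 = n/2 × [2(7) + (n-1)(6)]
644 = n/2 × [14 + 6n - 6]
1288 = n × [8 + 6n]
6n² + (8)n - 1288 = 0
Discriminant: Δ = (8)² - 4(6)(-1288) = 64 + 30912 = 30976
√Δ = 176
n = [-(8) + √Δ] / (2·6) = (-8 + 176) / 12 = 168 / 12 = 14
(The negative root is discarded since n must be a positive integer.)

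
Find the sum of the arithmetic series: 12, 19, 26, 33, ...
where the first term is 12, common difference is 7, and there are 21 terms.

Sₙ = n/2 × (first + last)
Last term = a + (n-1)d = 12 + (21-1)×7 = 152
S_21 = 21/2 × (12 + 152)
S_21 = 21/2 × 164 = 1722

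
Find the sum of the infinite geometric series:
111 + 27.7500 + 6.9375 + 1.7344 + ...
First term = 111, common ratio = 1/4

For |r| < 1, S = a / (1 - r)
S = 111 / (1 - (1/4))
S = 111 / (3/4)
S = 148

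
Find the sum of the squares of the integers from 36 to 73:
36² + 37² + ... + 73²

Use ∑_{k=1}^{n} k² = n(n+1)(2n+1)/6, then subtract the first 35 terms.
∑_{k=1}^{73} k² = 73×74×147/6 = 132349
∑_{k=1}^{35} k² = 35×36×71/6 = 14910
∑_{k=36}^{73} k² = 132349 - 14910 = 117439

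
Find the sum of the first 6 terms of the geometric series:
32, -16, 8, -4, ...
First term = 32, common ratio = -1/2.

Sₙ = a(1 - rⁿ) / (1 - r)
S_6 = 32(1 - (-1/2)^6) / (1 - (-1/2))
S_6 = 32(1 - (1/64)) / (3/2)
S_6 = 21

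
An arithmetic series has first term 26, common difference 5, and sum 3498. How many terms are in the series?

Using S = n/2 × [2a + (n-1)d]
3498 = n/2 × [2(26) + (n-1)(5)]
3498 = n/2 × [52 + 5n - 5]
6996 = n × [47 + 5n]
5n² + (47)n - 6996 = 0
Discriminant: Δ = (47)² - 4(5)(-6996) = 2209 + 139920 = 142129
√Δ = 377
n = [-(47) + √Δ] / (2·5) = (-47 + 377) / 10 = 330 / 10 = 33
(The negative root is discarded since n must be a positive integer.)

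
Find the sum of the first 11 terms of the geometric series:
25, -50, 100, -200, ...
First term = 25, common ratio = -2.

Sₙ = a(1 - rⁿ) / (1 - r)
S_11 = 25(1 - (-2)^11) / (1 - (-2))
S_11 = 25(1 - (-2048)) / (3)
S_11 = 17075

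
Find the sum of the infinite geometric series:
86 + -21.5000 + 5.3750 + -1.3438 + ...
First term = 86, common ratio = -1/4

For |r| < 1, S = a / (1 - r)
S = 86 / (1 - (-1/4))
S = 86 / (5/4)
S = 344/5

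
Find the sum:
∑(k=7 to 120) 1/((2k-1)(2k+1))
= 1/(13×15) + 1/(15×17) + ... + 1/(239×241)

Partial fractions: 1/((2k-1)(2k+1)) = (1/2)[1/(2k-1) - 1/(2k+1)]
The series telescopes:
= (1/2)[1/13 - 1/241]
= 114/3133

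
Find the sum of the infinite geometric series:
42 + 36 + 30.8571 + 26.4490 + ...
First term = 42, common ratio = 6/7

For |r| < 1, S = a / (1 - r)
S = 42 / (1 - (6/7))
S = 42 / (1/7)
S = 294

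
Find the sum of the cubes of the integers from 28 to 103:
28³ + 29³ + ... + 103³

Use ∑_{k=1}^{n} k³ = [n(n+1)/2]², then subtract the first 27 terms.
∑_{k=1}^{103} k³ = [103×104/2]² = 5356² = 28686736
∑_{k=1}^{27} k³ = [27×28/2]² = 378² = 142884
∑_{k=28}^{103} k³ = 28686736 - 142884 = 28543852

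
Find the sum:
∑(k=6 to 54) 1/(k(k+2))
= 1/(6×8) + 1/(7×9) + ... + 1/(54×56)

Partial fractions: 1/(k(k+2)) = (1/2)[1/k - 1/(k+2)]
Telescoping leaves the first two and last two terms:
= (1/2)[1/6 + 1/7 - 1/55 - 1/56]
= 361/2640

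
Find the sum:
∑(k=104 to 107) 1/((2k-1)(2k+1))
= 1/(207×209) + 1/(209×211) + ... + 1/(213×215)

Partial fractions: 1/((2k-1)(2k+1)) = (1/2)[1/(2k-1) - 1/(2k+1)]
The series telescopes:
= (1/2)[1/207 - 1/215]
= 4/44505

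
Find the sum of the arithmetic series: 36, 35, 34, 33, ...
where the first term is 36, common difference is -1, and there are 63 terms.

Sₙ = n/2 × (first + last)
Last term = a + (n-1)d = 36 + (63-1)×(-1) = -26
S_63 = 63/2 × (36 + (-26))
S_63 = 63/2 × 10 = 315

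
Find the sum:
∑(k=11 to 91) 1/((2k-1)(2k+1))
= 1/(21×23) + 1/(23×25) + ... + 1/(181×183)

Partial fractions: 1/((2k-1)(2k+1)) = (1/2)[1/(2k-1) - 1/(2k+1)]
The series telescopes:
= (1/2)[1/21 - 1/183]
= 9/427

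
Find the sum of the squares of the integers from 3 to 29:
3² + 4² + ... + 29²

Use ∑_{k=1}^{n} k² = n(n+1)(2n+1)/6, then subtract the first 2 terms.
∑_{k=1}^{29} k² = 29×30×59/6 = 8555
∑_{k=1}^{2} k² = 2×3×5/6 = 5
∑_{k=3}^{29} k² = 8555 - 5 = 8550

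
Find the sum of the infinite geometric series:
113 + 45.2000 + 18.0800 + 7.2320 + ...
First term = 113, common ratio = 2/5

For |r| < 1, S = a / (1 - r)
S = 113 / (1 - (2/5))
S = 113 / (3/5)
S = 565/3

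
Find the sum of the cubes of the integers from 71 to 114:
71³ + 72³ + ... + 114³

Use ∑_{k=1}^{n} k³ = [n(n+1)/2]², then subtract the first 70 terms.
∑_{k=1}^{114} k³ = [114×115/2]² = 6555² = 42968025
∑_{k=1}^{70} k³ = [70×71/2]² = 2485² = 6175225
∑_{k=71}^{114} k³ = 42968025 - 6175225 = 36792800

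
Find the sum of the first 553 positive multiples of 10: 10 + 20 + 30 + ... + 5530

Factor out 10: = 10(1 + 2 + ... + 553) = 10 × n(n+1)/2
= 10 × 553×554/2
= 10 × 153181
= 1531810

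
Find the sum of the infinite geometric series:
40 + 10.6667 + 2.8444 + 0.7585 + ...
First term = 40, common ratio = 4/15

For |r| < 1, S = a / (1 - r)
S = 40 / (1 - (4/15))
S = 40 / (11/15)
S = 600/11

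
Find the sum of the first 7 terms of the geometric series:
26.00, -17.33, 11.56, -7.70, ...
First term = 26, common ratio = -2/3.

Sₙ = a(1 - rⁿ) / (1 - r)
S_7 = 26(1 - (-2/3)^7) / (1 - (-2/3))
S_7 = 26(1 - (-128/2187)) / (5/3)
S_7 = 12038/729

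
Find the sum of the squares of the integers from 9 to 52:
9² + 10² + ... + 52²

Use ∑_{k=1}^{n} k² = n(n+1)(2n+1)/6, then subtract the first 8 terms.
∑_{k=1}^{52} k² = 52×53×105/6 = 48230
∑_{k=1}^{8} k² = 8×9×17/6 = 204
∑_{k=9}^{52} k² = 48230 - 204 = 48026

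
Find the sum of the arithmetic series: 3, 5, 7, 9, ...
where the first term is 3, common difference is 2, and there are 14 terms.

Sₙ = n/2 × (first + last)
Last term = a + (n-1)d = 3 + (14-1)×2 = 29
S_14 = 14/2 × (3 + 29)
S_14 = 14/2 × 32 = 224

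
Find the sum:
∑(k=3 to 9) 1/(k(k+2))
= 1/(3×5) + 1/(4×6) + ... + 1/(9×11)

Partial fractions: 1/(k(k+2)) = (1/2)[1/k - 1/(k+2)]
Telescoping leaves the first two and last two terms:
= (1/2)[1/3 + 1/4 - 1/10 - 1/11]
= 259/1320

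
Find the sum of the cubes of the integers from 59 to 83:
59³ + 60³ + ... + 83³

Use ∑_{k=1}^{n} k³ = [n(n+1)/2]², then subtract the first 58 terms.
∑_{k=1}^{83} k³ = [83×84/2]² = 3486² = 12152196
∑_{k=1}^{58} k³ = [58×59/2]² = 1711² = 2927521
∑_{k=59}^{83} k³ = 12152196 - 2927521 = 9224675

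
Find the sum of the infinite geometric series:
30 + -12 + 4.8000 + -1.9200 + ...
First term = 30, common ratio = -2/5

For |r| < 1, S = a / (1 - r)
S = 30 / (1 - (-2/5))
S = 30 / (7/5)
S = 150/7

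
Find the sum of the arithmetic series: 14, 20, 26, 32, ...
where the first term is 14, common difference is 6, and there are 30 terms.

Sₙ = n/2 × (first + last)
Last term = a + (n-1)d = 14 + (30-1)×6 = 188
S_30 = 30/2 × (14 + 188)
S_30 = 30/2 × 202 = 3030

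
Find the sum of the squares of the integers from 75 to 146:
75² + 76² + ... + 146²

Use ∑_{k=1}^{n} k² = n(n+1)(2n+1)/6, then subtract the first 74 terms.
∑_{k=1}^{146} k² = 146×147×293/6 = 1048061
∑_{k=1}^{74} k² = 74×75×149/6 = 137825
∑_{k=75}^{146} k² = 1048061 - 137825 = 910236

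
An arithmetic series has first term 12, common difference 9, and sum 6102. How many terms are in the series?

Using S = n/2 × [2a + (n-1)d]
6102 = n/2 × [2(12) + (n-1)(9)]
6102 = n/2 × [24 + 9n - 9]
12204 = n × [15 + 9n]
9n² + (15)n - 12204 = 0
Discriminant: Δ = (15)² - 4(9)(-12204) = 225 + 439344 = 439569
√Δ = 663
n = [-(15) + √Δ] / (2·9) = (-15 + 663) / 18 = 648 / 18 = 36
(The negative root is discarded since n must be a positive integer.)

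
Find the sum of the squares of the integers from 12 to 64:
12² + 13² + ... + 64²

Use ∑_{k=1}^{n} k² = n(n+1)(2n+1)/6, then subtract the first 11 terms.
∑_{k=1}^{64} k² = 64×65×129/6 = 89440
∑_{k=1}^{11} k² = 11×12×23/6 = 506
∑_{k=12}^{64} k² = 89440 - 506 = 88934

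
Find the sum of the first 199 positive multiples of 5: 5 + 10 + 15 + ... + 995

Factor out 5: = 5(1 + 2 + ... + 199) = 5 × n(n+1)/2
= 5 × 199×200/2
= 5 × 19900
= 99500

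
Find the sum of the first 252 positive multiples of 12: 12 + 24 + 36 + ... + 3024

Factor out 12: = 12(1 + 2 + ... + 252) = 12 × n(n+1)/2
= 12 × 252×253/2
= 12 × 31878
= 382536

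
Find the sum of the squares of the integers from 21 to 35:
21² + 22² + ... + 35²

Use ∑_{k=1}^{n} k² = n(n+1)(2n+1)/6, then subtract the first 20 terms.
∑_{k=1}^{35} k² = 35×36×71/6 = 14910
∑_{k=1}^{20} k² = 20×21×41/6 = 2870
∑_{k=21}^{35} k² = 14910 - 2870 = 12040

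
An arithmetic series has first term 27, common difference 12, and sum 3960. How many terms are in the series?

Using S = n/2 × [2a + (n-1)d]
3960 = n/2 × [2(27) + (n-1)(12)]
3960 = n/2 × [54 + 12n - 12]
7920 = n × [42 + 12n]
12n² + (42)n - 7920 = 0
Discriminant: Δ = (42)² - 4(12)(-7920) = 1764 + 380160 = 381924
√Δ = 618
n = [-(42) + √Δ] / (2·12) = (-42 + 618) / 24 = 576 / 24 = 24
(The negative root is discarded since n must be a positive integer.)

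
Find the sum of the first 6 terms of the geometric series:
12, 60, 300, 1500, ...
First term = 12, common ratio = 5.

Sₙ = a(1 - rⁿ) / (1 - r)
S_6 = 12(1 - 5^6) / (1 - 5)
S_6 = 12(1 - 15625) / (-4)
S_6 = 46872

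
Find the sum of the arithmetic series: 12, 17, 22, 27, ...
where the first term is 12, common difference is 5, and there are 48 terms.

Sₙ = n/2 × (first + last)
Last term = a + (n-1)d = 12 + (48-1)×5 = 247
S_48 = 48/2 × (12 + 247)
S_48 = 48/2 × 259 = 6216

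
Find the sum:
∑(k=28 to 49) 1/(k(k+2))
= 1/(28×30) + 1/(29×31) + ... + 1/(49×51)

Partial fractions: 1/(k(k+2)) = (1/2)[1/k - 1/(k+2)]
Telescoping leaves the first two and last two terms:
= (1/2)[1/28 + 1/29 - 1/50 - 1/51]
= 31669/2070600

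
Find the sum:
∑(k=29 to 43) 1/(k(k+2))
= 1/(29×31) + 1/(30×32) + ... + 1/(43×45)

Partial fractions: 1/(k(k+2)) = (1/2)[1/k - 1/(k+2)]
Telescoping leaves the first two and last two terms:
= (1/2)[1/29 + 1/30 - 1/44 - 1/45]
= 1313/114840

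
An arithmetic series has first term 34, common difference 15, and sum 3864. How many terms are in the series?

Using S = n/2 × [2a + (n-1)d]
3864 = n/2 × [2(34) + (n-1)(15)]
3864 = n/2 × [68 + 15n - 15]
7728 = n × [53 + 15n]
15n² + (53)n - 7728 = 0
Discriminant: Δ = (53)² - 4(15)(-7728) = 2809 + 463680 = 466489
√Δ = 683
n = [-(53) + √Δ] / (2·15) = (-53 + 683) / 30 = 630 / 30 = 21
(The negative root is discarded since n must be a positive integer.)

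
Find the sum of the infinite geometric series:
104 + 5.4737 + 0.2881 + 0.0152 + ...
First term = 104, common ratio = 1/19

For |r| < 1, S = a / (1 - r)
S = 104 / (1 - (1/19))
S = 104 / (18/19)
S = 988/9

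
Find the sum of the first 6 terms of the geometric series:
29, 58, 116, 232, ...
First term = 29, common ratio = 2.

Sₙ = a(1 - rⁿ) / (1 - r)
S_6 = 29(1 - 2^6) / (1 - 2)
S_6 = 29(1 - 64) / (-1)
S_6 = 1827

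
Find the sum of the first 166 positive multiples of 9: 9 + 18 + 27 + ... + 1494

Factor out 9: = 9(1 + 2 + ... + 166) = 9 × n(n+1)/2
= 9 × 166×167/2
= 9 × 13861
= 124749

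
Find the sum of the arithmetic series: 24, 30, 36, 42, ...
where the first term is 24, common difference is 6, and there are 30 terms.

Sₙ = n/2 × (first + last)
Last term = a + (n-1)d = 24 + (30-1)×6 = 198
S_30 = 30/2 × (24 + 198)
S_30 = 30/2 × 222 = 3330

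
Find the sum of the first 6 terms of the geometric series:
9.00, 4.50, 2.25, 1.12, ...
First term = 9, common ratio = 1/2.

Sₙ = a(1 - rⁿ) / (1 - r)
S_6 = 9(1 - (1/2)^6) / (1 - (1/2))
S_6 = 9(1 - (1/64)) / (1/2)
S_6 = 567/32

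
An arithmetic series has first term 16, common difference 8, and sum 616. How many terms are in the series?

Using S = n/2 × [2a + (n-1)d]
616 = n/2 × [2(16) + (n-1)(8)]
616 = n/2 × [32 + 8n - 8]
1232 = n × [24 + 8n]
8n² + (24)n - 1232 = 0
Discriminant: Δ = (24)² - 4(8)(-1232) = 576 + 39424 = 40000
√Δ = 200
n = [-(24) + √Δ] / (2·8) = (-24 + 200) / 16 = 176 / 16 = 11
(The negative root is discarded since n must be a positive integer.)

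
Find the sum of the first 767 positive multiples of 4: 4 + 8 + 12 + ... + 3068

Factor out 4: = 4(1 + 2 + ... + 767) = 4 × n(n+1)/2
= 4 × 767×768/2
= 4 × 294528
= 1178112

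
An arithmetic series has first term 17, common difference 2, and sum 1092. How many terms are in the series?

Using S = n/2 × [2a + (n-1)d]
1092 = n/2 × [2(17) + (n-1)(2)]
1092 = n/2 × [34 + 2n - 2]
2184 = n × [32 + 2n]
2n² + (32)n - 2184 = 0
Discriminant: Δ = (32)² - 4(2)(-2184) = 1024 + 17472 = 18496
√Δ = 136
n = [-(32) + √Δ] / (2·2) = (-32 + 136) / 4 = 104 / 4 = 26
(The negative root is discarded since n must be a positive integer.)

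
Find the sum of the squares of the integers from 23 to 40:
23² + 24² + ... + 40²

Use ∑_{k=1}^{n} k² = n(n+1)(2n+1)/6, then subtract the first 22 terms.
∑_{k=1}^{40} k² = 40×41×81/6 = 22140
∑_{k=1}^{22} k² = 22×23×45/6 = 3795
∑_{k=23}^{40} k² = 22140 - 3795 = 18345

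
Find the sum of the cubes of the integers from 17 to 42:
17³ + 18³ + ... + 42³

Use ∑_{k=1}^{n} k³ = [n(n+1)/2]², then subtract the first 16 terms.
∑_{k=1}^{42} k³ = [42×43/2]² = 903² = 815409
∑_{k=1}^{16} k³ = [16×17/2]² = 136² = 18496
∑_{k=17}^{42} k³ = 815409 - 18496 = 796913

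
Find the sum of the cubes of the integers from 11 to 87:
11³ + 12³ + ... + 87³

Use ∑_{k=1}^{n} k³ = [n(n+1)/2]², then subtract the first 10 terms.
∑_{k=1}^{87} k³ = [87×88/2]² = 3828² = 14653584
∑_{k=1}^{10} k³ = [10×11/2]² = 55² = 3025
∑_{k=11}^{87} k³ = 14653584 - 3025 = 14650559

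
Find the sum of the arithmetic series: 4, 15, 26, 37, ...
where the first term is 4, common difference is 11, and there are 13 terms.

Sₙ = n/2 × (first + last)
Last term = a + (n-1)d = 4 + (13-1)×11 = 136
S_13 = 13/2 × (4 + 136)
S_13 = 13/2 × 140 = 910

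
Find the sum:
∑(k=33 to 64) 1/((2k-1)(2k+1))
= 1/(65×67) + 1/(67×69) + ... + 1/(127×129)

Partial fractions: 1/((2k-1)(2k+1)) = (1/2)[1/(2k-1) - 1/(2k+1)]
The series telescopes:
= (1/2)[1/65 - 1/129]
= 32/8385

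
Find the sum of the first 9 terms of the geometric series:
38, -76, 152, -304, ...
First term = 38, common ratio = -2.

Sₙ = a(1 - rⁿ) / (1 - r)
S_9 = 38(1 - (-2)^9) / (1 - (-2))
S_9 = 38(1 - (-512)) / (3)
S_9 = 6498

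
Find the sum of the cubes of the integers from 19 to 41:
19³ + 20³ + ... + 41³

Use ∑_{k=1}^{n} k³ = [n(n+1)/2]², then subtract the first 18 terms.
∑_{k=1}^{41} k³ = [41×42/2]² = 861² = 741321
∑_{k=1}^{18} k³ = [18×19/2]² = 171² = 29241
∑_{k=19}^{41} k³ = 741321 - 29241 = 712080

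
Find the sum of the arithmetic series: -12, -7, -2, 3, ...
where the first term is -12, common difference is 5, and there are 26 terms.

Sₙ = n/2 × (first + last)
Last term = a + (n-1)d = -12 + (26-1)×5 = 113
S_26 = 26/2 × (-12 + 113)
S_26 = 26/2 × 101 = 1313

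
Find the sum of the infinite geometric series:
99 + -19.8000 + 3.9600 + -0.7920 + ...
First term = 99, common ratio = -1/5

For |r| < 1, S = a / (1 - r)
S = 99 / (1 - (-1/5))
S = 99 / (6/5)
S = 165/2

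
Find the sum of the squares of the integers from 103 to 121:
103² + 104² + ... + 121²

Use ∑_{k=1}^{n} k² = n(n+1)(2n+1)/6, then subtract the first 102 terms.
∑_{k=1}^{121} k² = 121×122×243/6 = 597861
∑_{k=1}^{102} k² = 102×103×205/6 = 358955
∑_{k=103}^{121} k² = 597861 - 358955 = 238906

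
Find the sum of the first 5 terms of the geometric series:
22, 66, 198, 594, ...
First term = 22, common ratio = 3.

Sₙ = a(1 - rⁿ) / (1 - r)
S_5 = 22(1 - 3^5) / (1 - 3)
S_5 = 22(1 - 243) / (-2)
S_5 = 2662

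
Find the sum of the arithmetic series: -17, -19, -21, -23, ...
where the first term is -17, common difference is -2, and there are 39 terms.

Sₙ = n/2 × (first + last)
Last term = a + (n-1)d = -17 + (39-1)×(-2) = -93
S_39 = 39/2 × (-17 + (-93))
S_39 = 39/2 × (-110) = -2145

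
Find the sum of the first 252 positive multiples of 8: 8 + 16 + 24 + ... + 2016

Factor out 8: = 8(1 + 2 + ... + 252) = 8 × n(n+1)/2
= 8 × 252×253/2
= 8 × 31878
= 255024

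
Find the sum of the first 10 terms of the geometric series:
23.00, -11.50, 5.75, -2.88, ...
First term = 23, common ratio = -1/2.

Sₙ = a(1 - rⁿ) / (1 - r)
S_10 = 23(1 - (-1/2)^10) / (1 - (-1/2))
S_10 = 23(1 - (1/1024)) / (3/2)
S_10 = 7843/512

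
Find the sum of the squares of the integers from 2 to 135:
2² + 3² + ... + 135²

Use ∑_{k=1}^{n} k² = n(n+1)(2n+1)/6, then subtract the first 1 terms.
∑_{k=1}^{135} k² = 135×136×271/6 = 829260
∑_{k=1}^{1} k² = 1×2×3/6 = 1
∑_{k=2}^{135} k² = 829260 - 1 = 829259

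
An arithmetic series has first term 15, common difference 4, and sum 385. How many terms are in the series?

Using S = n/2 × [2a + (n-1)d]
385 = n/2 × [2(15) + (n-1)(4)]
385 = n/2 × [30 + 4n - 4]
770 = n × [26 + 4n]
4n² + (26)n - 770 = 0
Discriminant: Δ = (26)² - 4(4)(-770) = 676 + 12320 = 12996
√Δ = 114
n = [-(26) + √Δ] / (2·4) = (-26 + 114) / 8 = 88 / 8 = 11
(The negative root is discarded since n must be a positive integer.)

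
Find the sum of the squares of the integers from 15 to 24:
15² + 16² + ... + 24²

Use ∑_{k=1}^{n} k² = n(n+1)(2n+1)/6, then subtract the first 14 terms.
∑_{k=1}^{24} k² = 24×25×49/6 = 4900
∑_{k=1}^{14} k² = 14×15×29/6 = 1015
∑_{k=15}^{24} k² = 4900 - 1015 = 3885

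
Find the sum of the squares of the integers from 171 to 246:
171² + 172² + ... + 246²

Use ∑_{k=1}^{n} k² = n(n+1)(2n+1)/6, then subtract the first 170 terms.
∑_{k=1}^{246} k² = 246×247×493/6 = 4992611
∑_{k=1}^{170} k² = 170×171×341/6 = 1652145
∑_{k=171}^{246} k² = 4992611 - 1652145 = 3340466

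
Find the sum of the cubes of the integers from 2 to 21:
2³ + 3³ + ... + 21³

Use ∑_{k=1}^{n} k³ = [n(n+1)/2]², then subtract the first 1 terms.
∑_{k=1}^{21} k³ = [21×22/2]² = 231² = 53361
∑_{k=1}^{1} k³ = [1×2/2]² = 1² = 1
∑_{k=2}^{21} k³ = 53361 - 1 = 53360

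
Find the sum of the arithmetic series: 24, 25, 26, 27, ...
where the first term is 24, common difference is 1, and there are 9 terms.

Sₙ = n/2 × (first + last)
Last term = a + (n-1)d = 24 + (9-1)×1 = 32
S_9 = 9/2 × (24 + 32)
S_9 = 9/2 × 56 = 252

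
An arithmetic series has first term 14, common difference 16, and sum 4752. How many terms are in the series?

Using S = n/2 × [2a + (n-1)d]
4752 = n/2 × [2(14) + (n-1)(16)]
4752 = n/2 × [28 + 16n - 16]
9504 = n × [12 + 16n]
16n² + (12)n - 9504 = 0
Discriminant: Δ = (12)² - 4(16)(-9504) = 144 + 608256 = 608400
√Δ = 780
n = [-(12) + √Δ] / (2·16) = (-12 + 780) / 32 = 768 / 32 = 24
(The negative root is discarded since n must be a positive integer.)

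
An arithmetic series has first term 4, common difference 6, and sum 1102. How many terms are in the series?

Using S = n/2 × [2a + (n-1)d]
1102 = n/2 × [2(4) + (n-1)(6)]
1102 = n/2 × [8 + 6n - 6]
2204 = n × [2 + 6n]
6n² + (2)n - 2204 = 0
Discriminant: Δ = (2)² - 4(6)(-2204) = 4 + 52896 = 52900
√Δ = 230
n = [-(2) + √Δ] / (2·6) = (-2 + 230) / 12 = 228 / 12 = 19
(The negative root is discarded since n must be a positive integer.)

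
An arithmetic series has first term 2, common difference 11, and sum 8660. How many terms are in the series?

Using S = n/2 × [2a + (n-1)d]
8660 = n/2 × [2(2) + (n-1)(11)]
8660 = n/2 × [4 + 11n - 11]
17320 = n × [-7 + 11n]
11n² + (-7)n - 17320 = 0
Discriminant: Δ = (-7)² - 4(11)(-17320) = 49 + 762080 = 762129
√Δ = 873
n = [-(-7) + √Δ] / (2·11) = (7 + 873) / 22 = 880 / 22 = 40
(The negative root is discarded since n must be a positive integer.)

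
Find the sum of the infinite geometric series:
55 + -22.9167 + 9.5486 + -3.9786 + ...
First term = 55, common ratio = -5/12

For |r| < 1, S = a / (1 - r)
S = 55 / (1 - (-5/12))
S = 55 / (17/12)
S = 660/17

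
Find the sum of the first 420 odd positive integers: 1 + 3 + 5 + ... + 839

Sum of first n odd numbers = n²
= 420²
= 176400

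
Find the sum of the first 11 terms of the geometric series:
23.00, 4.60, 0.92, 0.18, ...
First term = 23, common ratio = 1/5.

Sₙ = a(1 - rⁿ) / (1 - r)
S_11 = 23(1 - (1/5)^11) / (1 - (1/5))
S_11 = 23(1 - (1/48828125)) / (4/5)
S_11 = 280761713/9765625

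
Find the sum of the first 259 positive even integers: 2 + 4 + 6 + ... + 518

Sum of first n even numbers = n(n+1)
= 259×260
= 67340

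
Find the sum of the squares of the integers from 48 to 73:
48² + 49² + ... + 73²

Use ∑_{k=1}^{n} k² = n(n+1)(2n+1)/6, then subtract the first 47 terms.
∑_{k=1}^{73} k² = 73×74×147/6 = 132349
∑_{k=1}^{47} k² = 47×48×95/6 = 35720
∑_{k=48}^{73} k² = 132349 - 35720 = 96629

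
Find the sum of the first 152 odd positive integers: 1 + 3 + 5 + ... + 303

Sum of first n odd numbers = n²
= 152²
= 23104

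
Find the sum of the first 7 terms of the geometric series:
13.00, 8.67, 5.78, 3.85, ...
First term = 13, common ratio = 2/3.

Sₙ = a(1 - rⁿ) / (1 - r)
S_7 = 13(1 - (2/3)^7) / (1 - (2/3))
S_7 = 13(1 - (128/2187)) / (1/3)
S_7 = 26767/729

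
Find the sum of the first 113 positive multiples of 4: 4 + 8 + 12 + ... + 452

Factor out 4: = 4(1 + 2 + ... + 113) = 4 × n(n+1)/2
= 4 × 113×114/2
= 4 × 6441
= 25764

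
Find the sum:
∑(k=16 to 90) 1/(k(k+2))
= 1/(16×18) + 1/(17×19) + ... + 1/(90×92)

Partial fractions: 1/(k(k+2)) = (1/2)[1/k - 1/(k+2)]
Telescoping leaves the first two and last two terms:
= (1/2)[1/16 + 1/17 - 1/91 - 1/92]
= 56625/1138592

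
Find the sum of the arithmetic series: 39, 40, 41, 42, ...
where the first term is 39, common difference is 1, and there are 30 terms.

Sₙ = n/2 × (first + last)
Last term = a + (n-1)d = 39 + (30-1)×1 = 68
S_30 = 30/2 × (39 + 68)
S_30 = 30/2 × 107 = 1605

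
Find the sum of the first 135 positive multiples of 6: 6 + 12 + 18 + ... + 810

Factor out 6: = 6(1 + 2 + ... + 135) = 6 × n(n+1)/2
= 6 × 135×136/2
= 6 × 9180
= 55080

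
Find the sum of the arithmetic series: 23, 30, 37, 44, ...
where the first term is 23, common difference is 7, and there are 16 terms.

Sₙ = n/2 × (first + last)
Last term = a + (n-1)d = 23 + (16-1)×7 = 128
S_16 = 16/2 × (23 + 128)
S_16 = 16/2 × 151 = 1208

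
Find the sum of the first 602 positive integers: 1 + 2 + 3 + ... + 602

Formula: ∑k = n(n+1)/2
= 602×603/2
= 363006/2
= 181503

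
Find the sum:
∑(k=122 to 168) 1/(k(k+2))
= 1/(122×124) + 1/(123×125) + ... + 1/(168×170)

Partial fractions: 1/(k(k+2)) = (1/2)[1/k - 1/(k+2)]
Telescoping leaves the first two and last two terms:
= (1/2)[1/122 + 1/123 - 1/169 - 1/170]
= 243977/107780595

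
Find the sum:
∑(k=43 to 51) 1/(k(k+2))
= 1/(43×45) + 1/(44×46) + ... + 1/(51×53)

Partial fractions: 1/(k(k+2)) = (1/2)[1/k - 1/(k+2)]
Telescoping leaves the first two and last two terms:
= (1/2)[1/43 + 1/44 - 1/52 - 1/53]
= 5139/1303588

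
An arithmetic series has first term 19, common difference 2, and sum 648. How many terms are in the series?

Using S = n/2 × [2a + (n-1)d]
648 = n/2 × [2(19) + (n-1)(2)]
648 = n/2 × [38 + 2n - 2]
1296 = n × [36 + 2n]
2n² + (36)n - 1296 = 0
Discriminant: Δ = (36)² - 4(2)(-1296) = 1296 + 10368 = 11664
√Δ = 108
n = [-(36) + √Δ] / (2·2) = (-36 + 108) / 4 = 72 / 4 = 18
(The negative root is discarded since n must be a positive integer.)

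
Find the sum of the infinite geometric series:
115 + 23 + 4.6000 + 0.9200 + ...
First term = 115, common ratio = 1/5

For |r| < 1, S = a / (1 - r)
S = 115 / (1 - (1/5))
S = 115 / (4/5)
S = 575/4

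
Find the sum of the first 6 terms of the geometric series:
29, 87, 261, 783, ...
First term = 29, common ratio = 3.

Sₙ = a(1 - rⁿ) / (1 - r)
S_6 = 29(1 - 3^6) / (1 - 3)
S_6 = 29(1 - 729) / (-2)
S_6 = 10556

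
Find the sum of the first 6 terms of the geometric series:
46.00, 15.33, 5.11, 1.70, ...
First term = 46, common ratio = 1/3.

Sₙ = a(1 - rⁿ) / (1 - r)
S_6 = 46(1 - (1/3)^6) / (1 - (1/3))
S_6 = 46(1 - (1/729)) / (2/3)
S_6 = 16744/243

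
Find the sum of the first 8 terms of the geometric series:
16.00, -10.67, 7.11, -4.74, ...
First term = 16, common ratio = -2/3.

Sₙ = a(1 - rⁿ) / (1 - r)
S_8 = 16(1 - (-2/3)^8) / (1 - (-2/3))
S_8 = 16(1 - (256/6561)) / (5/3)
S_8 = 20176/2187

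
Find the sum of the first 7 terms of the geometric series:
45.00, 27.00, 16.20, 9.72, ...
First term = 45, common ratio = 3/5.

Sₙ = a(1 - rⁿ) / (1 - r)
S_7 = 45(1 - (3/5)^7) / (1 - (3/5))
S_7 = 45(1 - (2187/78125)) / (2/5)
S_7 = 341721/3125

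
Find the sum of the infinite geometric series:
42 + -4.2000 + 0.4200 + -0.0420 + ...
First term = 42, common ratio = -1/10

For |r| < 1, S = a / (1 - r)
S = 42 / (1 - (-1/10))
S = 42 / (11/10)
S = 420/11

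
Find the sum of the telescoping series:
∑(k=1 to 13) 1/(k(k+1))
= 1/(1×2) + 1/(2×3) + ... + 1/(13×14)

Partial fractions: 1/(k(k+1)) = 1/k - 1/(k+1)
The series telescopes:
= (1/1 - 1/2) + (1/2 - 1/3) + ... + (1/13 - 1/14)
= 1/1 - 1/14
= 13/14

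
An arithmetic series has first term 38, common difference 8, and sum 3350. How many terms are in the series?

Using S = n/2 × [2a + (n-1)d]
3350 = n/2 × [2(38) + (n-1)(8)]
3350 = n/2 × [76 + 8n - 8]
6700 = n × [68 + 8n]
8n² + (68)n - 6700 = 0
Discriminant: Δ = (68)² - 4(8)(-6700) = 4624 + 214400 = 219024
√Δ = 468
n = [-(68) + √Δ] / (2·8) = (-68 + 468) / 16 = 400 / 16 = 25
(The negative root is discarded since n must be a positive integer.)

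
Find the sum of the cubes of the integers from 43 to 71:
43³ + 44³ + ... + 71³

Use ∑_{k=1}^{n} k³ = [n(n+1)/2]², then subtract the first 42 terms.
∑_{k=1}^{71} k³ = [71×72/2]² = 2556² = 6533136
∑_{k=1}^{42} k³ = [42×43/2]² = 903² = 815409
∑_{k=43}^{71} k³ = 6533136 - 815409 = 5717727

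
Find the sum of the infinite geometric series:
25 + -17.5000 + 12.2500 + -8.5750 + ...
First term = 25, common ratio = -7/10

For |r| < 1, S = a / (1 - r)
S = 25 / (1 - (-7/10))
S = 25 / (17/10)
S = 250/17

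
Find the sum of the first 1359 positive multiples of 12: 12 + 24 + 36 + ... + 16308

Factor out 12: = 12(1 + 2 + ... + 1359) = 12 × n(n+1)/2
= 12 × 1359×1360/2
= 12 × 924120
= 11089440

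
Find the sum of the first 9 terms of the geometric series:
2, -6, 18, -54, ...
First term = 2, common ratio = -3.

Sₙ = a(1 - rⁿ) / (1 - r)
S_9 = 2(1 - (-3)^9) / (1 - (-3))
S_9 = 2(1 - (-19683)) / (4)
S_9 = 9842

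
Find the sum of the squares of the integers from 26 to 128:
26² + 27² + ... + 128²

Use ∑_{k=1}^{n} k² = n(n+1)(2n+1)/6, then subtract the first 25 terms.
∑_{k=1}^{128} k² = 128×129×257/6 = 707264
∑_{k=1}^{25} k² = 25×26×51/6 = 5525
∑_{k=26}^{128} k² = 707264 - 5525 = 701739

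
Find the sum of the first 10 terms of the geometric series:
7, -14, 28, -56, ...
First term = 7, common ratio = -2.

Sₙ = a(1 - rⁿ) / (1 - r)
S_10 = 7(1 - (-2)^10) / (1 - (-2))
S_10 = 7(1 - 1024) / (3)
S_10 = -2387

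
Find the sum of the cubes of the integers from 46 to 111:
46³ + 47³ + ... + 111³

Use ∑_{k=1}^{n} k³ = [n(n+1)/2]², then subtract the first 45 terms.
∑_{k=1}^{111} k³ = [111×112/2]² = 6216² = 38638656
∑_{k=1}^{45} k³ = [45×46/2]² = 1035² = 1071225
∑_{k=46}^{111} k³ = 38638656 - 1071225 = 37567431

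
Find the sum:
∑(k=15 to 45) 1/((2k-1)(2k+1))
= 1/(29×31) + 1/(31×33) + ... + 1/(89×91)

Partial fractions: 1/((2k-1)(2k+1)) = (1/2)[1/(2k-1) - 1/(2k+1)]
The series telescopes:
= (1/2)[1/29 - 1/91]
= 31/2639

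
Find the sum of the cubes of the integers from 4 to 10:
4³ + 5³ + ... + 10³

Use ∑_{k=1}^{n} k³ = [n(n+1)/2]², then subtract the first 3 terms.
∑_{k=1}^{10} k³ = [10×11/2]² = 55² = 3025
∑_{k=1}^{3} k³ = [3×4/2]² = 6² = 36
∑_{k=4}^{10} k³ = 3025 - 36 = 2989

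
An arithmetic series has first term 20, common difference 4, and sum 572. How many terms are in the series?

Using S = n/2 × [2a + (n-1)d]
572 = n/2 × [2(20) + (n-1)(4)]
572 = n/2 × [40 + 4n - 4]
1144 = n × [36 + 4n]
4n² + (36)n - 1144 = 0
Discriminant: Δ = (36)² - 4(4)(-1144) = 1296 + 18304 = 19600
√Δ = 140
n = [-(36) + √Δ] / (2·4) = (-36 + 140) / 8 = 104 / 8 = 13
(The negative root is discarded since n must be a positive integer.)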